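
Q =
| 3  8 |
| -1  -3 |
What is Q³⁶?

Q² = I (check: tr Q = 0 and det Q = -1), so Q³⁶ = I since 36 is even.

[[1, 0], [0, 1]]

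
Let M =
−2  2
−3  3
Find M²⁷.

M² = M (a projection; rank 1, trace 1), so M²⁷ = M.

[[−2, 2], [−3, 3]]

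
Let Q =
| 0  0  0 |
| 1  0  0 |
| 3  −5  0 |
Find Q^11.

[[0, 0, 0], [0, 0, 0], [0, 0, 0]]

Q is strictly triangular, hence nilpotent: Q^3 = 0, so Q^11 = 0.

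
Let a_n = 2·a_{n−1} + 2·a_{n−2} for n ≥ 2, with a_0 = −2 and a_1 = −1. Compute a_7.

−808

With companion matrix T = [[2, 2], [1, 0]], [a_n, a_{n−1}]ᵀ = T·[a_{n−1}, a_{n−2}]ᵀ, so [a_7, a_6]ᵀ = T^6·[a_1, a_0]ᵀ.
T^6 = [[328, 240], [120, 88]], giving [a_7, a_6]ᵀ = [[−808], [−296]].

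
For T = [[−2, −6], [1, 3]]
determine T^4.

[[−2, −6], [1, 3]]

T² = T (a projection; rank 1, trace 1), so T^4 = T.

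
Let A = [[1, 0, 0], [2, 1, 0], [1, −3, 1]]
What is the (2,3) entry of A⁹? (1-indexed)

0

A = I + N where N = [[0, 0, 0], [2, 0, 0], [1, −3, 0]] is strictly lower-triangular, so N³ = 0.
(I + N)⁹ = I + 9·N + 36·N² = [[1, 0, 0], [18, 1, 0], [−207, −27, 1]].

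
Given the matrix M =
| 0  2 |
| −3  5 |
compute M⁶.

tr M = 5 and det M = 6, so the characteristic polynomial is λ² − (5)λ + (6) with roots 2 and 3.
Eigenvectors give P = [[1, −2], [1, −3]] with P⁻¹ = [[3, −2], [1, −1]], and M = P·diag(2, 3)·P⁻¹.
Then M⁶ = P·diag(64, 729)·P⁻¹ = [[64, −1458], [64, −2187]] · [[3, −2], [1, −1]] = [[−1266, 1330], [−1995, 2059]].

[[−1266, 1330], [−1995, 2059]]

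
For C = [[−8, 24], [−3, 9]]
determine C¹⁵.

C² = C (a projection; rank 1, trace 1), so C¹⁵ = C.

[[−8, 24], [−3, 9]]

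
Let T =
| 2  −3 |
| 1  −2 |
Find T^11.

[[2, −3], [1, −2]]

T² = I (check: tr T = 0 and det T = −1), so T^11 = T since 11 is odd.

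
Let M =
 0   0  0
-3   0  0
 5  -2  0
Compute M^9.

[[0, 0, 0], [0, 0, 0], [0, 0, 0]]

M is strictly triangular, hence nilpotent: M^3 = 0, so M^9 = 0.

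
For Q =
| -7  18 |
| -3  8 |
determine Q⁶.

tr Q = 1 and det Q = -2, so the characteristic polynomial is λ² − (1)λ + (-2) with roots -1 and 2.
Eigenvectors give P = [[3, 2], [1, 1]] with P⁻¹ = [[1, -2], [-1, 3]], and Q = P·diag(-1, 2)·P⁻¹.
Then Q⁶ = P·diag(1, 64)·P⁻¹ = [[3, 128], [1, 64]] · [[1, -2], [-1, 3]] = [[-125, 378], [-63, 190]].

[[-125, 378], [-63, 190]]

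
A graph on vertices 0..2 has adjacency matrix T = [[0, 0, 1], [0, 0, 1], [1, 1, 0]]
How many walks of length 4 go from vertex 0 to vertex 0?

The number of length-4 walks from vertex 0 to vertex 0 is entry (0,0) of T^4, where T is the adjacency matrix.
T^2 = [[1, 1, 0], [1, 1, 0], [0, 0, 2]]
T^3 = [[0, 0, 2], [0, 0, 2], [2, 2, 0]]
T^4 = [[2, 2, 0], [2, 2, 0], [0, 0, 4]]

2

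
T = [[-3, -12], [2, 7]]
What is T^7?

tr T = 4 and det T = 3, so the characteristic polynomial is λ² − (4)λ + (3) with roots 1 and 3.
Eigenvectors give P = [[3, -2], [-1, 1]] with P⁻¹ = [[1, 2], [1, 3]], and T = P·diag(1, 3)·P⁻¹.
Then T^7 = P·diag(1, 2187)·P⁻¹ = [[3, -4374], [-1, 2187]] · [[1, 2], [1, 3]] = [[-4371, -13116], [2186, 6559]].

[[-4371, -13116], [2186, 6559]]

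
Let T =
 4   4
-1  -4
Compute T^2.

[[12, 0], [0, 12]]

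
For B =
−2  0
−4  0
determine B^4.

B^2 = [[4, 0], [8, 0]]
B^3 = [[−8, 0], [−16, 0]]
B^4 = [[16, 0], [32, 0]]

[[16, 0], [32, 0]]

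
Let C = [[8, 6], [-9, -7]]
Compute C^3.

[[26, 18], [-27, -19]]

tr C = 1 and det C = -2, so the characteristic polynomial is λ² − (1)λ + (-2) with roots 2 and -1.
Eigenvectors give P = [[-1, -2], [1, 3]] with P⁻¹ = [[-3, -2], [1, 1]], and C = P·diag(2, -1)·P⁻¹.
Then C^3 = P·diag(8, -1)·P⁻¹ = [[-8, 2], [8, -3]] · [[-3, -2], [1, 1]] = [[26, 18], [-27, -19]].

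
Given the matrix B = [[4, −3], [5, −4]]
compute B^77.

B² = I (check: tr B = 0 and det B = −1), so B^77 = B since 77 is odd.

[[4, −3], [5, −4]]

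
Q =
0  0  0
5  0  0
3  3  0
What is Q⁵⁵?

Q is strictly triangular, hence nilpotent: Q³ = 0, so Q⁵⁵ = 0.

[[0, 0, 0], [0, 0, 0], [0, 0, 0]]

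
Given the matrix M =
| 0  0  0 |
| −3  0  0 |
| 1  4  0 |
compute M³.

[[0, 0, 0], [0, 0, 0], [0, 0, 0]]

M is strictly triangular, hence nilpotent: M³ = 0, so M³ = 0.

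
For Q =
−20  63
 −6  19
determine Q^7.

tr Q = −1 and det Q = −2, so the characteristic polynomial is λ² − (−1)λ + (−2) with roots 1 and −2.
Eigenvectors give P = [[3, 7], [1, 2]] with P⁻¹ = [[−2, 7], [1, −3]], and Q = P·diag(1, −2)·P⁻¹.
Then Q^7 = P·diag(1, −128)·P⁻¹ = [[3, −896], [1, −256]] · [[−2, 7], [1, −3]] = [[−902, 2709], [−258, 775]].

[[−902, 2709], [−258, 775]]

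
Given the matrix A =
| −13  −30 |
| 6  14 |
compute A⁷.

[[−517, −1290], [258, 644]]

tr A = 1 and det A = −2, so the characteristic polynomial is λ² − (1)λ + (−2) with roots −1 and 2.
Eigenvectors give P = [[5, −2], [−2, 1]] with P⁻¹ = [[1, 2], [2, 5]], and A = P·diag(−1, 2)·P⁻¹.
Then A⁷ = P·diag(−1, 128)·P⁻¹ = [[−5, −256], [2, 128]] · [[1, 2], [2, 5]] = [[−517, −1290], [258, 644]].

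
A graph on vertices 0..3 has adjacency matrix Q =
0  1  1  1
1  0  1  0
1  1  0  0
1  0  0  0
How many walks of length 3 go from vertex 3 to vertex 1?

1

The number of length-3 walks from vertex 3 to vertex 1 is entry (3,1) of Q³, where Q is the adjacency matrix.
Q² = [[3, 1, 1, 0], [1, 2, 1, 1], [1, 1, 2, 1], [0, 1, 1, 1]]
Q³ = [[2, 4, 4, 3], [4, 2, 3, 1], [4, 3, 2, 1], [3, 1, 1, 0]]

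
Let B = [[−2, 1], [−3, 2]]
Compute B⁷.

[[−2, 1], [−3, 2]]

B² = I (check: tr B = 0 and det B = −1), so B⁷ = B since 7 is odd.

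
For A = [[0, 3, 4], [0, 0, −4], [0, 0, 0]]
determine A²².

A is strictly triangular, hence nilpotent: A³ = 0, so A²² = 0.

[[0, 0, 0], [0, 0, 0], [0, 0, 0]]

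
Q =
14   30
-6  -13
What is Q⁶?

[[316, 630], [-126, -251]]

tr Q = 1 and det Q = -2, so the characteristic polynomial is λ² − (1)λ + (-2) with roots 2 and -1.
Eigenvectors give P = [[5, -2], [-2, 1]] with P⁻¹ = [[1, 2], [2, 5]], and Q = P·diag(2, -1)·P⁻¹.
Then Q⁶ = P·diag(64, 1)·P⁻¹ = [[320, -2], [-128, 1]] · [[1, 2], [2, 5]] = [[316, 630], [-126, -251]].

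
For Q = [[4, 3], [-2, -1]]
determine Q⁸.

[[766, 765], [-510, -509]]

tr Q = 3 and det Q = 2, so the characteristic polynomial is λ² − (3)λ + (2) with roots 1 and 2.
Eigenvectors give P = [[-1, 3], [1, -2]] with P⁻¹ = [[2, 3], [1, 1]], and Q = P·diag(1, 2)·P⁻¹.
Then Q⁸ = P·diag(1, 256)·P⁻¹ = [[-1, 768], [1, -512]] · [[2, 3], [1, 1]] = [[766, 765], [-510, -509]].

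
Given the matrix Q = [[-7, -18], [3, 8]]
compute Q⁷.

tr Q = 1 and det Q = -2, so the characteristic polynomial is λ² − (1)λ + (-2) with roots -1 and 2.
Eigenvectors give P = [[-3, -2], [1, 1]] with P⁻¹ = [[-1, -2], [1, 3]], and Q = P·diag(-1, 2)·P⁻¹.
Then Q⁷ = P·diag(-1, 128)·P⁻¹ = [[3, -256], [-1, 128]] · [[-1, -2], [1, 3]] = [[-259, -774], [129, 386]].

[[-259, -774], [129, 386]]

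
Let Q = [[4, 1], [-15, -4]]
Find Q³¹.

[[4, 1], [-15, -4]]

Q² = I (check: tr Q = 0 and det Q = -1), so Q³¹ = Q since 31 is odd.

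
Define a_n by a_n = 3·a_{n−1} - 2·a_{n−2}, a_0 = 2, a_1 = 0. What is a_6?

-124

With companion matrix M = [[3, -2], [1, 0]], [a_n, a_{n−1}]ᵀ = M·[a_{n−1}, a_{n−2}]ᵀ, so [a_6, a_5]ᵀ = M⁵·[a_1, a_0]ᵀ.
M⁵ = [[63, -62], [31, -30]], giving [a_6, a_5]ᵀ = [[-124], [-60]].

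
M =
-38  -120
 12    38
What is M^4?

[[16, 0], [0, 16]]

tr M = 0 and det M = -4, so the characteristic polynomial is λ² − (0)λ + (-4) with roots 2 and -2.
Eigenvectors give P = [[-3, 10], [1, -3]] with P⁻¹ = [[3, 10], [1, 3]], and M = P·diag(2, -2)·P⁻¹.
Then M^4 = P·diag(16, 16)·P⁻¹ = [[-48, 160], [16, -48]] · [[3, 10], [1, 3]] = [[16, 0], [0, 16]].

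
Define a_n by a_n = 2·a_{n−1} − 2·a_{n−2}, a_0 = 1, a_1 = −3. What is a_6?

32

With companion matrix A = [[2, −2], [1, 0]], [a_n, a_{n−1}]ᵀ = A·[a_{n−1}, a_{n−2}]ᵀ, so [a_6, a_5]ᵀ = A^5·[a_1, a_0]ᵀ.
A^5 = [[−8, 8], [−4, 0]], giving [a_6, a_5]ᵀ = [[32], [12]].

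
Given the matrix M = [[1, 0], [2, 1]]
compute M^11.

M = I + N where N = [[0, 0], [2, 0]] is strictly lower-triangular, so N^2 = 0.
(I + N)^11 = I + 11·N = [[1, 0], [22, 1]].

[[1, 0], [22, 1]]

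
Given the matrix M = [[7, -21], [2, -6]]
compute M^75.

M² = M (a projection; rank 1, trace 1), so M^75 = M.

[[7, -21], [2, -6]]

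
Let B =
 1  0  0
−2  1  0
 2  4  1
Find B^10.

[[1, 0, 0], [−20, 1, 0], [−340, 40, 1]]

B = I + N where N = [[0, 0, 0], [−2, 0, 0], [2, 4, 0]] is strictly lower-triangular, so N^3 = 0.
(I + N)^10 = I + 10·N + 45·N^2 = [[1, 0, 0], [−20, 1, 0], [−340, 40, 1]].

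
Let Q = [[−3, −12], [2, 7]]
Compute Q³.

[[−51, −156], [26, 79]]

tr Q = 4 and det Q = 3, so the characteristic polynomial is λ² − (4)λ + (3) with roots 3 and 1.
Eigenvectors give P = [[2, −3], [−1, 1]] with P⁻¹ = [[−1, −3], [−1, −2]], and Q = P·diag(3, 1)·P⁻¹.
Then Q³ = P·diag(27, 1)·P⁻¹ = [[54, −3], [−27, 1]] · [[−1, −3], [−1, −2]] = [[−51, −156], [26, 79]].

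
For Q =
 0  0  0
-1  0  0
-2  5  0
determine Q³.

Q is strictly triangular, hence nilpotent: Q³ = 0, so Q³ = 0.

[[0, 0, 0], [0, 0, 0], [0, 0, 0]]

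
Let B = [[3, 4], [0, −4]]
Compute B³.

B² = [[9, −4], [0, 16]]
B³ = [[27, 52], [0, −64]]

[[27, 52], [0, −64]]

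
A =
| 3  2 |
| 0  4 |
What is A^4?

A^2 = [[9, 14], [0, 16]]
A^3 = [[27, 74], [0, 64]]
A^4 = [[81, 350], [0, 256]]

[[81, 350], [0, 256]]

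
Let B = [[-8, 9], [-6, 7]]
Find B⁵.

[[-98, 99], [-66, 67]]

tr B = -1 and det B = -2, so the characteristic polynomial is λ² − (-1)λ + (-2) with roots 1 and -2.
Eigenvectors give P = [[1, 3], [1, 2]] with P⁻¹ = [[-2, 3], [1, -1]], and B = P·diag(1, -2)·P⁻¹.
Then B⁵ = P·diag(1, -32)·P⁻¹ = [[1, -96], [1, -64]] · [[-2, 3], [1, -1]] = [[-98, 99], [-66, 67]].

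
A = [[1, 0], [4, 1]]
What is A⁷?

A = I + N where N = [[0, 0], [4, 0]] is strictly lower-triangular, so N² = 0.
(I + N)⁷ = I + 7·N = [[1, 0], [28, 1]].

[[1, 0], [28, 1]]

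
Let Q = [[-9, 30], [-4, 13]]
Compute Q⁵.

[[-1209, 3630], [-484, 1453]]

tr Q = 4 and det Q = 3, so the characteristic polynomial is λ² − (4)λ + (3) with roots 1 and 3.
Eigenvectors give P = [[3, -5], [1, -2]] with P⁻¹ = [[2, -5], [1, -3]], and Q = P·diag(1, 3)·P⁻¹.
Then Q⁵ = P·diag(1, 243)·P⁻¹ = [[3, -1215], [1, -486]] · [[2, -5], [1, -3]] = [[-1209, 3630], [-484, 1453]].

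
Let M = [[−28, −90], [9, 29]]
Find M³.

[[−82, −270], [27, 89]]

tr M = 1 and det M = −2, so the characteristic polynomial is λ² − (1)λ + (−2) with roots −1 and 2.
Eigenvectors give P = [[10, −3], [−3, 1]] with P⁻¹ = [[1, 3], [3, 10]], and M = P·diag(−1, 2)·P⁻¹.
Then M³ = P·diag(−1, 8)·P⁻¹ = [[−10, −24], [3, 8]] · [[1, 3], [3, 10]] = [[−82, −270], [27, 89]].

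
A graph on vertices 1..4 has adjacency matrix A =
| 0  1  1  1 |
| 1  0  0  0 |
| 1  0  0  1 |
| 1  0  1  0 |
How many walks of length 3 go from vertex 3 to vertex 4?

3

The number of length-3 walks from vertex 3 to vertex 4 is entry (3,4) of A^3, where A is the adjacency matrix.
A^2 = [[3, 0, 1, 1], [0, 1, 1, 1], [1, 1, 2, 1], [1, 1, 1, 2]]
A^3 = [[2, 3, 4, 4], [3, 0, 1, 1], [4, 1, 2, 3], [4, 1, 3, 2]]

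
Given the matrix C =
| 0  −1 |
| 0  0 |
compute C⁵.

C is strictly triangular, hence nilpotent: C² = 0, so C⁵ = 0.

[[0, 0], [0, 0]]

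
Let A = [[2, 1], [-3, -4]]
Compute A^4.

[[-11, -28], [84, 157]]

A^2 = [[1, -2], [6, 13]]
A^3 = [[8, 9], [-27, -46]]
A^4 = [[-11, -28], [84, 157]]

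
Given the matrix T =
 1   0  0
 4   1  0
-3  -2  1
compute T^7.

[[1, 0, 0], [28, 1, 0], [-189, -14, 1]]

T = I + N where N = [[0, 0, 0], [4, 0, 0], [-3, -2, 0]] is strictly lower-triangular, so N^3 = 0.
(I + N)^7 = I + 7·N + 21·N^2 = [[1, 0, 0], [28, 1, 0], [-189, -14, 1]].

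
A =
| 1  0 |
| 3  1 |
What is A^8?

A = I + N where N = [[0, 0], [3, 0]] is strictly lower-triangular, so N^2 = 0.
(I + N)^8 = I + 8·N = [[1, 0], [24, 1]].

[[1, 0], [24, 1]]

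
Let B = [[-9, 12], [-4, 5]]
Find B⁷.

tr B = -4 and det B = 3, so the characteristic polynomial is λ² − (-4)λ + (3) with roots -1 and -3.
Eigenvectors give P = [[-3, 2], [-2, 1]] with P⁻¹ = [[1, -2], [2, -3]], and B = P·diag(-1, -3)·P⁻¹.
Then B⁷ = P·diag(-1, -2187)·P⁻¹ = [[3, -4374], [2, -2187]] · [[1, -2], [2, -3]] = [[-8745, 13116], [-4372, 6557]].

[[-8745, 13116], [-4372, 6557]]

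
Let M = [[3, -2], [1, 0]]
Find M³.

tr M = 3 and det M = 2, so the characteristic polynomial is λ² − (3)λ + (2) with roots 2 and 1.
Eigenvectors give P = [[2, -1], [1, -1]] with P⁻¹ = [[1, -1], [1, -2]], and M = P·diag(2, 1)·P⁻¹.
Then M³ = P·diag(8, 1)·P⁻¹ = [[16, -1], [8, -1]] · [[1, -1], [1, -2]] = [[15, -14], [7, -6]].

[[15, -14], [7, -6]]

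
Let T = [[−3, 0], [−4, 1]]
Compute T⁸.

tr T = −2 and det T = −3, so the characteristic polynomial is λ² − (−2)λ + (−3) with roots 1 and −3.
Eigenvectors give P = [[0, −1], [1, −1]] with P⁻¹ = [[−1, 1], [−1, 0]], and T = P·diag(1, −3)·P⁻¹.
Then T⁸ = P·diag(1, 6561)·P⁻¹ = [[0, −6561], [1, −6561]] · [[−1, 1], [−1, 0]] = [[6561, 0], [6560, 1]].

[[6561, 0], [6560, 1]]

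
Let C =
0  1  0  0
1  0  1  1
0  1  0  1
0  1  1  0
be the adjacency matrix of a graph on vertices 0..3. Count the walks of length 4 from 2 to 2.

7

The number of length-4 walks from vertex 2 to vertex 2 is entry (2,2) of C^4, where C is the adjacency matrix.
C^2 = [[1, 0, 1, 1], [0, 3, 1, 1], [1, 1, 2, 1], [1, 1, 1, 2]]
C^3 = [[0, 3, 1, 1], [3, 2, 4, 4], [1, 4, 2, 3], [1, 4, 3, 2]]
C^4 = [[3, 2, 4, 4], [2, 11, 6, 6], [4, 6, 7, 6], [4, 6, 6, 7]]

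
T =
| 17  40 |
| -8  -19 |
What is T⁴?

tr T = -2 and det T = -3, so the characteristic polynomial is λ² − (-2)λ + (-3) with roots -3 and 1.
Eigenvectors give P = [[2, 5], [-1, -2]] with P⁻¹ = [[-2, -5], [1, 2]], and T = P·diag(-3, 1)·P⁻¹.
Then T⁴ = P·diag(81, 1)·P⁻¹ = [[162, 5], [-81, -2]] · [[-2, -5], [1, 2]] = [[-319, -800], [160, 401]].

[[-319, -800], [160, 401]]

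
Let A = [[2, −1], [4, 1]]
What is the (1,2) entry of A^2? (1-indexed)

−3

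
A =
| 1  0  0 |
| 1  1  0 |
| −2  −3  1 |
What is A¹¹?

[[1, 0, 0], [11, 1, 0], [−187, −33, 1]]

A = I + N where N = [[0, 0, 0], [1, 0, 0], [−2, −3, 0]] is strictly lower-triangular, so N³ = 0.
(I + N)¹¹ = I + 11·N + 55·N² = [[1, 0, 0], [11, 1, 0], [−187, −33, 1]].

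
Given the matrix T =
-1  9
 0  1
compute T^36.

T² = I (check: tr T = 0 and det T = -1), so T^36 = I since 36 is even.

[[1, 0], [0, 1]]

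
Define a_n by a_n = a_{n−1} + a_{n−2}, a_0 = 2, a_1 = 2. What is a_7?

With companion matrix Q = [[1, 1], [1, 0]], [a_n, a_{n−1}]ᵀ = Q·[a_{n−1}, a_{n−2}]ᵀ, so [a_7, a_6]ᵀ = Q⁶·[a_1, a_0]ᵀ.
Q⁶ = [[13, 8], [8, 5]], giving [a_7, a_6]ᵀ = [[42], [26]].

42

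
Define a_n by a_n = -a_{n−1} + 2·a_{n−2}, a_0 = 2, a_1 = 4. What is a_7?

With companion matrix A = [[-1, 2], [1, 0]], [a_n, a_{n−1}]ᵀ = A·[a_{n−1}, a_{n−2}]ᵀ, so [a_7, a_6]ᵀ = A^6·[a_1, a_0]ᵀ.
A^6 = [[43, -42], [-21, 22]], giving [a_7, a_6]ᵀ = [[88], [-40]].

88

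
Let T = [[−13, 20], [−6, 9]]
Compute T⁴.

tr T = −4 and det T = 3, so the characteristic polynomial is λ² − (−4)λ + (3) with roots −1 and −3.
Eigenvectors give P = [[−5, 2], [−3, 1]] with P⁻¹ = [[1, −2], [3, −5]], and T = P·diag(−1, −3)·P⁻¹.
Then T⁴ = P·diag(1, 81)·P⁻¹ = [[−5, 162], [−3, 81]] · [[1, −2], [3, −5]] = [[481, −800], [240, −399]].

[[481, −800], [240, −399]]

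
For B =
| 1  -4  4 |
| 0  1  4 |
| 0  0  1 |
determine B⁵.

[[1, -20, -140], [0, 1, 20], [0, 0, 1]]

B = I + N where N = [[0, -4, 4], [0, 0, 4], [0, 0, 0]] is strictly upper-triangular, so N³ = 0.
(I + N)⁵ = I + 5·N + 10·N² = [[1, -20, -140], [0, 1, 20], [0, 0, 1]].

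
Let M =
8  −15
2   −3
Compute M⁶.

tr M = 5 and det M = 6, so the characteristic polynomial is λ² − (5)λ + (6) with roots 2 and 3.
Eigenvectors give P = [[5, 3], [2, 1]] with P⁻¹ = [[−1, 3], [2, −5]], and M = P·diag(2, 3)·P⁻¹.
Then M⁶ = P·diag(64, 729)·P⁻¹ = [[320, 2187], [128, 729]] · [[−1, 3], [2, −5]] = [[4054, −9975], [1330, −3261]].

[[4054, −9975], [1330, −3261]]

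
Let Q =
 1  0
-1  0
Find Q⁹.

Q² = Q (a projection; rank 1, trace 1), so Q⁹ = Q.

[[1, 0], [-1, 0]]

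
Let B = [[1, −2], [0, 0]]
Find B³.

[[1, −2], [0, 0]]

B² = [[1, −2], [0, 0]]
B³ = [[1, −2], [0, 0]]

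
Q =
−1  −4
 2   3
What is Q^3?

[[−9, 4], [−2, −13]]

Q^2 = [[−7, −8], [4, 1]]
Q^3 = [[−9, 4], [−2, −13]]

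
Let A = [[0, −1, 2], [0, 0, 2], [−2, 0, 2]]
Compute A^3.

A^2 = [[−4, 0, 2], [−4, 0, 4], [−4, 2, 0]]
A^3 = [[−4, 4, −4], [−8, 4, 0], [0, 4, −4]]

[[−4, 4, −4], [−8, 4, 0], [0, 4, −4]]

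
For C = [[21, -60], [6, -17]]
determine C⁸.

tr C = 4 and det C = 3, so the characteristic polynomial is λ² − (4)λ + (3) with roots 1 and 3.
Eigenvectors give P = [[-3, -10], [-1, -3]] with P⁻¹ = [[3, -10], [-1, 3]], and C = P·diag(1, 3)·P⁻¹.
Then C⁸ = P·diag(1, 6561)·P⁻¹ = [[-3, -65610], [-1, -19683]] · [[3, -10], [-1, 3]] = [[65601, -196800], [19680, -59039]].

[[65601, -196800], [19680, -59039]]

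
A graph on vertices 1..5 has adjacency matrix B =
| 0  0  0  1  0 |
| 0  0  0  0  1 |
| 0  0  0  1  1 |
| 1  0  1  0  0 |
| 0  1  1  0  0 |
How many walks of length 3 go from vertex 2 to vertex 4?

1

The number of length-3 walks from vertex 2 to vertex 4 is entry (2,4) of B³, where B is the adjacency matrix.
B² = [[1, 0, 1, 0, 0], [0, 1, 1, 0, 0], [1, 1, 2, 0, 0], [0, 0, 0, 2, 1], [0, 0, 0, 1, 2]]
B³ = [[0, 0, 0, 2, 1], [0, 0, 0, 1, 2], [0, 0, 0, 3, 3], [2, 1, 3, 0, 0], [1, 2, 3, 0, 0]]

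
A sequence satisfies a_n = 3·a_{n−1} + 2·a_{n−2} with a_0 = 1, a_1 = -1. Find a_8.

With companion matrix Q = [[3, 2], [1, 0]], [a_n, a_{n−1}]ᵀ = Q·[a_{n−1}, a_{n−2}]ᵀ, so [a_8, a_7]ᵀ = Q^7·[a_1, a_0]ᵀ.
Q^7 = [[6279, 3526], [1763, 990]], giving [a_8, a_7]ᵀ = [[-2753], [-773]].

-2753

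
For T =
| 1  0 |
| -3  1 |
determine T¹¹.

T = I + N where N = [[0, 0], [-3, 0]] is strictly lower-triangular, so N² = 0.
(I + N)¹¹ = I + 11·N = [[1, 0], [-33, 1]].

[[1, 0], [-33, 1]]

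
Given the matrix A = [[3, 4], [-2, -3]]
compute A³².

A² = I (check: tr A = 0 and det A = -1), so A³² = I since 32 is even.

[[1, 0], [0, 1]]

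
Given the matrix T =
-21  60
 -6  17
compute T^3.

[[-261, 780], [-78, 233]]

tr T = -4 and det T = 3, so the characteristic polynomial is λ² − (-4)λ + (3) with roots -1 and -3.
Eigenvectors give P = [[-3, -10], [-1, -3]] with P⁻¹ = [[3, -10], [-1, 3]], and T = P·diag(-1, -3)·P⁻¹.
Then T^3 = P·diag(-1, -27)·P⁻¹ = [[3, 270], [1, 81]] · [[3, -10], [-1, 3]] = [[-261, 780], [-78, 233]].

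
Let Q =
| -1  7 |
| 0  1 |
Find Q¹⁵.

[[-1, 7], [0, 1]]

Q² = I (check: tr Q = 0 and det Q = -1), so Q¹⁵ = Q since 15 is odd.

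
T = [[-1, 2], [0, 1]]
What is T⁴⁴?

[[1, 0], [0, 1]]

T² = I (check: tr T = 0 and det T = -1), so T⁴⁴ = I since 44 is even.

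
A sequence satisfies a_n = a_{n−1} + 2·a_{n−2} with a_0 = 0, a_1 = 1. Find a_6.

21

With companion matrix M = [[1, 2], [1, 0]], [a_n, a_{n−1}]ᵀ = M·[a_{n−1}, a_{n−2}]ᵀ, so [a_6, a_5]ᵀ = M⁵·[a_1, a_0]ᵀ.
M⁵ = [[21, 22], [11, 10]], giving [a_6, a_5]ᵀ = [[21], [11]].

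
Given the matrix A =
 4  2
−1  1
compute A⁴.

[[146, 130], [−65, −49]]

tr A = 5 and det A = 6, so the characteristic polynomial is λ² − (5)λ + (6) with roots 3 and 2.
Eigenvectors give P = [[2, 1], [−1, −1]] with P⁻¹ = [[1, 1], [−1, −2]], and A = P·diag(3, 2)·P⁻¹.
Then A⁴ = P·diag(81, 16)·P⁻¹ = [[162, 16], [−81, −16]] · [[1, 1], [−1, −2]] = [[146, 130], [−65, −49]].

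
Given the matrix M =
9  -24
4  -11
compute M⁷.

tr M = -2 and det M = -3, so the characteristic polynomial is λ² − (-2)λ + (-3) with roots -3 and 1.
Eigenvectors give P = [[-2, -3], [-1, -1]] with P⁻¹ = [[1, -3], [-1, 2]], and M = P·diag(-3, 1)·P⁻¹.
Then M⁷ = P·diag(-2187, 1)·P⁻¹ = [[4374, -3], [2187, -1]] · [[1, -3], [-1, 2]] = [[4377, -13128], [2188, -6563]].

[[4377, -13128], [2188, -6563]]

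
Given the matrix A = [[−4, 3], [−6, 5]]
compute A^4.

tr A = 1 and det A = −2, so the characteristic polynomial is λ² − (1)λ + (−2) with roots −1 and 2.
Eigenvectors give P = [[1, −1], [1, −2]] with P⁻¹ = [[2, −1], [1, −1]], and A = P·diag(−1, 2)·P⁻¹.
Then A^4 = P·diag(1, 16)·P⁻¹ = [[1, −16], [1, −32]] · [[2, −1], [1, −1]] = [[−14, 15], [−30, 31]].

[[−14, 15], [−30, 31]]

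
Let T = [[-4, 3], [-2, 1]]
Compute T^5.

[[-94, 93], [-62, 61]]

tr T = -3 and det T = 2, so the characteristic polynomial is λ² − (-3)λ + (2) with roots -1 and -2.
Eigenvectors give P = [[-1, 3], [-1, 2]] with P⁻¹ = [[2, -3], [1, -1]], and T = P·diag(-1, -2)·P⁻¹.
Then T^5 = P·diag(-1, -32)·P⁻¹ = [[1, -96], [1, -64]] · [[2, -3], [1, -1]] = [[-94, 93], [-62, 61]].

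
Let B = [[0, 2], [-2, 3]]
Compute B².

[[-4, 6], [-6, 5]]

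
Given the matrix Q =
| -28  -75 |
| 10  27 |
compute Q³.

tr Q = -1 and det Q = -6, so the characteristic polynomial is λ² − (-1)λ + (-6) with roots -3 and 2.
Eigenvectors give P = [[3, -5], [-1, 2]] with P⁻¹ = [[2, 5], [1, 3]], and Q = P·diag(-3, 2)·P⁻¹.
Then Q³ = P·diag(-27, 8)·P⁻¹ = [[-81, -40], [27, 16]] · [[2, 5], [1, 3]] = [[-202, -525], [70, 183]].

[[-202, -525], [70, 183]]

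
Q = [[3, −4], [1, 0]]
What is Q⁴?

[[−11, −12], [3, −20]]

Q² = [[5, −12], [3, −4]]
Q³ = [[3, −20], [5, −12]]
Q⁴ = [[−11, −12], [3, −20]]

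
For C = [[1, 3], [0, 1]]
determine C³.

[[1, 9], [0, 1]]

C = I + N where N = [[0, 3], [0, 0]] is strictly upper-triangular, so N² = 0.
(I + N)³ = I + 3·N = [[1, 9], [0, 1]].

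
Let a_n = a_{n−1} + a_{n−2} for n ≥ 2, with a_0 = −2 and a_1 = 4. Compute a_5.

With companion matrix B = [[1, 1], [1, 0]], [a_n, a_{n−1}]ᵀ = B·[a_{n−1}, a_{n−2}]ᵀ, so [a_5, a_4]ᵀ = B^4·[a_1, a_0]ᵀ.
B^4 = [[5, 3], [3, 2]], giving [a_5, a_4]ᵀ = [[14], [8]].

14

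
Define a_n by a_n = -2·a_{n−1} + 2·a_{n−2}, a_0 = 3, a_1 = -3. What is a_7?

With companion matrix M = [[-2, 2], [1, 0]], [a_n, a_{n−1}]ᵀ = M·[a_{n−1}, a_{n−2}]ᵀ, so [a_7, a_6]ᵀ = M⁶·[a_1, a_0]ᵀ.
M⁶ = [[328, -240], [-120, 88]], giving [a_7, a_6]ᵀ = [[-1704], [624]].

-1704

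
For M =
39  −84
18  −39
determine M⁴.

tr M = 0 and det M = −9, so the characteristic polynomial is λ² − (0)λ + (−9) with roots 3 and −3.
Eigenvectors give P = [[7, −2], [3, −1]] with P⁻¹ = [[1, −2], [3, −7]], and M = P·diag(3, −3)·P⁻¹.
Then M⁴ = P·diag(81, 81)·P⁻¹ = [[567, −162], [243, −81]] · [[1, −2], [3, −7]] = [[81, 0], [0, 81]].

[[81, 0], [0, 81]]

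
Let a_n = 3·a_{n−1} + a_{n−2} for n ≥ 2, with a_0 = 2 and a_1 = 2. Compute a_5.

284

With companion matrix C = [[3, 1], [1, 0]], [a_n, a_{n−1}]ᵀ = C·[a_{n−1}, a_{n−2}]ᵀ, so [a_5, a_4]ᵀ = C^4·[a_1, a_0]ᵀ.
C^4 = [[109, 33], [33, 10]], giving [a_5, a_4]ᵀ = [[284], [86]].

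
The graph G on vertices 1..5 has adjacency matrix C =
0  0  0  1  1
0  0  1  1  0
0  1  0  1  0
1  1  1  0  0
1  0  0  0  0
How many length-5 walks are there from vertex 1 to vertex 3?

The number of length-5 walks from vertex 1 to vertex 3 is entry (1,3) of C⁵, where C is the adjacency matrix.
C² = [[2, 1, 1, 0, 0], [1, 2, 1, 1, 0], [1, 1, 2, 1, 0], [0, 1, 1, 3, 1], [0, 0, 0, 1, 1]]
C³ = [[0, 1, 1, 4, 2], [1, 2, 3, 4, 1], [1, 3, 2, 4, 1], [4, 4, 4, 2, 0], [2, 1, 1, 0, 0]]
C⁴ = [[6, 5, 5, 2, 0], [5, 7, 6, 6, 1], [5, 6, 7, 6, 1], [2, 6, 6, 12, 4], [0, 1, 1, 4, 2]]
C⁵ = [[2, 7, 7, 16, 6], [7, 12, 13, 18, 5], [7, 13, 12, 18, 5], [16, 18, 18, 14, 2], [6, 5, 5, 2, 0]]

7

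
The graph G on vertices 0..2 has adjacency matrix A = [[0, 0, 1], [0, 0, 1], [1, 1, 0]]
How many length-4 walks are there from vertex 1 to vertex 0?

The number of length-4 walks from vertex 1 to vertex 0 is entry (1,0) of A⁴, where A is the adjacency matrix.
A² = [[1, 1, 0], [1, 1, 0], [0, 0, 2]]
A³ = [[0, 0, 2], [0, 0, 2], [2, 2, 0]]
A⁴ = [[2, 2, 0], [2, 2, 0], [0, 0, 4]]

2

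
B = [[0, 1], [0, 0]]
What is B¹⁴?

B is strictly triangular, hence nilpotent: B² = 0, so B¹⁴ = 0.

[[0, 0], [0, 0]]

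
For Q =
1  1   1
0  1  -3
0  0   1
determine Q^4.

[[1, 4, -14], [0, 1, -12], [0, 0, 1]]

Q = I + N where N = [[0, 1, 1], [0, 0, -3], [0, 0, 0]] is strictly upper-triangular, so N^3 = 0.
(I + N)^4 = I + 4·N + 6·N^2 = [[1, 4, -14], [0, 1, -12], [0, 0, 1]].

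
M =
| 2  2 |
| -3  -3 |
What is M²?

[[-2, -2], [3, 3]]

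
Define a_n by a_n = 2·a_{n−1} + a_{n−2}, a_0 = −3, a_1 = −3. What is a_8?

−1731

With companion matrix A = [[2, 1], [1, 0]], [a_n, a_{n−1}]ᵀ = A·[a_{n−1}, a_{n−2}]ᵀ, so [a_8, a_7]ᵀ = A⁷·[a_1, a_0]ᵀ.
A⁷ = [[408, 169], [169, 70]], giving [a_8, a_7]ᵀ = [[−1731], [−717]].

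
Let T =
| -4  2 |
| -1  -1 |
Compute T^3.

T^2 = [[14, -10], [5, -1]]
T^3 = [[-46, 38], [-19, 11]]

[[-46, 38], [-19, 11]]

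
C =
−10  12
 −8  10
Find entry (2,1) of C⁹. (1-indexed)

tr C = 0 and det C = −4, so the characteristic polynomial is λ² − (0)λ + (−4) with roots −2 and 2.
Eigenvectors give P = [[3, −1], [2, −1]] with P⁻¹ = [[1, −1], [2, −3]], and C = P·diag(−2, 2)·P⁻¹.
Then C⁹ = P·diag(−512, 512)·P⁻¹ = [[−1536, −512], [−1024, −512]] · [[1, −1], [2, −3]] = [[−2560, 3072], [−2048, 2560]].

−2048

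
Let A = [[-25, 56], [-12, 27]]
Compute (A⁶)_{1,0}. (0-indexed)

-2184

tr A = 2 and det A = -3, so the characteristic polynomial is λ² − (2)λ + (-3) with roots -1 and 3.
Eigenvectors give P = [[-7, -2], [-3, -1]] with P⁻¹ = [[-1, 2], [3, -7]], and A = P·diag(-1, 3)·P⁻¹.
Then A⁶ = P·diag(1, 729)·P⁻¹ = [[-7, -1458], [-3, -729]] · [[-1, 2], [3, -7]] = [[-4367, 10192], [-2184, 5097]].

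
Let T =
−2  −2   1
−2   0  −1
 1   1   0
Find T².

[[9, 5, 0], [3, 3, −2], [−4, −2, 0]]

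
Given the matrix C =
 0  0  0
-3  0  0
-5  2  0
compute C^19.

C is strictly triangular, hence nilpotent: C^3 = 0, so C^19 = 0.

[[0, 0, 0], [0, 0, 0], [0, 0, 0]]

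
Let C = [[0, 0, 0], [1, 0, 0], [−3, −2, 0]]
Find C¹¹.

C is strictly triangular, hence nilpotent: C³ = 0, so C¹¹ = 0.

[[0, 0, 0], [0, 0, 0], [0, 0, 0]]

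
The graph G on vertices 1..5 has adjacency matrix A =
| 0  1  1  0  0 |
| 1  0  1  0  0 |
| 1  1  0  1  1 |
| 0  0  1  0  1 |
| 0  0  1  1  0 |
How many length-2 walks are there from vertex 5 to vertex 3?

1

The number of length-2 walks from vertex 5 to vertex 3 is entry (5,3) of A², where A is the adjacency matrix.
A² = [[2, 1, 1, 1, 1], [1, 2, 1, 1, 1], [1, 1, 4, 1, 1], [1, 1, 1, 2, 1], [1, 1, 1, 1, 2]]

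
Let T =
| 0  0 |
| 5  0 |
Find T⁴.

[[0, 0], [0, 0]]

T is strictly triangular, hence nilpotent: T² = 0, so T⁴ = 0.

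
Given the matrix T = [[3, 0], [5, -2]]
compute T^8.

tr T = 1 and det T = -6, so the characteristic polynomial is λ² − (1)λ + (-6) with roots 3 and -2.
Eigenvectors give P = [[-1, 0], [-1, -1]] with P⁻¹ = [[-1, 0], [1, -1]], and T = P·diag(3, -2)·P⁻¹.
Then T^8 = P·diag(6561, 256)·P⁻¹ = [[-6561, 0], [-6561, -256]] · [[-1, 0], [1, -1]] = [[6561, 0], [6305, 256]].

[[6561, 0], [6305, 256]]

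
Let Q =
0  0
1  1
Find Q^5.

Q² = Q (a projection; rank 1, trace 1), so Q^5 = Q.

[[0, 0], [1, 1]]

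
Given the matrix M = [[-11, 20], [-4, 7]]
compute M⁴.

[[401, -800], [160, -319]]

tr M = -4 and det M = 3, so the characteristic polynomial is λ² − (-4)λ + (3) with roots -1 and -3.
Eigenvectors give P = [[2, 5], [1, 2]] with P⁻¹ = [[-2, 5], [1, -2]], and M = P·diag(-1, -3)·P⁻¹.
Then M⁴ = P·diag(1, 81)·P⁻¹ = [[2, 405], [1, 162]] · [[-2, 5], [1, -2]] = [[401, -800], [160, -319]].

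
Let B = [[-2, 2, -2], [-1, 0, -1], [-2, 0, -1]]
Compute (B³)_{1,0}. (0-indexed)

-12

B² = [[6, -4, 4], [4, -2, 3], [6, -4, 5]]
B³ = [[-16, 12, -12], [-12, 8, -9], [-18, 12, -13]]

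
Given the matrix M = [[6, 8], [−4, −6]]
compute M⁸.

[[256, 0], [0, 256]]

tr M = 0 and det M = −4, so the characteristic polynomial is λ² − (0)λ + (−4) with roots 2 and −2.
Eigenvectors give P = [[−2, −1], [1, 1]] with P⁻¹ = [[−1, −1], [1, 2]], and M = P·diag(2, −2)·P⁻¹.
Then M⁸ = P·diag(256, 256)·P⁻¹ = [[−512, −256], [256, 256]] · [[−1, −1], [1, 2]] = [[256, 0], [0, 256]].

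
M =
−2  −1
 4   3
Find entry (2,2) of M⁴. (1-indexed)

M² = [[0, −1], [4, 5]]
M³ = [[−4, −3], [12, 11]]
M⁴ = [[−4, −5], [20, 21]]

21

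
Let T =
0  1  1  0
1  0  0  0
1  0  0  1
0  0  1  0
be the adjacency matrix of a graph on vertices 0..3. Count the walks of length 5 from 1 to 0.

The number of length-5 walks from vertex 1 to vertex 0 is entry (1,0) of T⁵, where T is the adjacency matrix.
T² = [[2, 0, 0, 1], [0, 1, 1, 0], [0, 1, 2, 0], [1, 0, 0, 1]]
T³ = [[0, 2, 3, 0], [2, 0, 0, 1], [3, 0, 0, 2], [0, 1, 2, 0]]
T⁴ = [[5, 0, 0, 3], [0, 2, 3, 0], [0, 3, 5, 0], [3, 0, 0, 2]]
T⁵ = [[0, 5, 8, 0], [5, 0, 0, 3], [8, 0, 0, 5], [0, 3, 5, 0]]

5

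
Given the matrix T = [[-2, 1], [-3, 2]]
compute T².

[[1, 0], [0, 1]]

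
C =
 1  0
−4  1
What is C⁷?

[[1, 0], [−28, 1]]

C = I + N where N = [[0, 0], [−4, 0]] is strictly lower-triangular, so N² = 0.
(I + N)⁷ = I + 7·N = [[1, 0], [−28, 1]].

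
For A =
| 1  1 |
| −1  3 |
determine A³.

A² = [[0, 4], [−4, 8]]
A³ = [[−4, 12], [−12, 20]]

[[−4, 12], [−12, 20]]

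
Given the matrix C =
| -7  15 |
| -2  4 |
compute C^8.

[[1531, -3825], [510, -1274]]

tr C = -3 and det C = 2, so the characteristic polynomial is λ² − (-3)λ + (2) with roots -1 and -2.
Eigenvectors give P = [[-5, 3], [-2, 1]] with P⁻¹ = [[1, -3], [2, -5]], and C = P·diag(-1, -2)·P⁻¹.
Then C^8 = P·diag(1, 256)·P⁻¹ = [[-5, 768], [-2, 256]] · [[1, -3], [2, -5]] = [[1531, -3825], [510, -1274]].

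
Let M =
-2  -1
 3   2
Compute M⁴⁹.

[[-2, -1], [3, 2]]

M² = I (check: tr M = 0 and det M = -1), so M⁴⁹ = M since 49 is odd.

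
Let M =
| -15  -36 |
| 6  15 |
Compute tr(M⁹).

0

tr M = 0 and det M = -9, so the characteristic polynomial is λ² − (0)λ + (-9) with roots 3 and -3.
Eigenvectors give P = [[-2, -3], [1, 1]] with P⁻¹ = [[1, 3], [-1, -2]], and M = P·diag(3, -3)·P⁻¹.
Then M⁹ = P·diag(19683, -19683)·P⁻¹ = [[-39366, 59049], [19683, -19683]] · [[1, 3], [-1, -2]] = [[-98415, -236196], [39366, 98415]].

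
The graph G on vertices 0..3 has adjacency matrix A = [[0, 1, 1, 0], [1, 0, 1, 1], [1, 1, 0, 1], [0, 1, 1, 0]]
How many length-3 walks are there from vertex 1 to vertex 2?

5

The number of length-3 walks from vertex 1 to vertex 2 is entry (1,2) of A³, where A is the adjacency matrix.
A² = [[2, 1, 1, 2], [1, 3, 2, 1], [1, 2, 3, 1], [2, 1, 1, 2]]
A³ = [[2, 5, 5, 2], [5, 4, 5, 5], [5, 5, 4, 5], [2, 5, 5, 2]]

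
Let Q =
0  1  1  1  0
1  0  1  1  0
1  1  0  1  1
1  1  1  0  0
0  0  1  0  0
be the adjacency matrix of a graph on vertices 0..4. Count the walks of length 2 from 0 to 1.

2

The number of length-2 walks from vertex 0 to vertex 1 is entry (0,1) of Q², where Q is the adjacency matrix.
Q² = [[3, 2, 2, 2, 1], [2, 3, 2, 2, 1], [2, 2, 4, 2, 0], [2, 2, 2, 3, 1], [1, 1, 0, 1, 1]]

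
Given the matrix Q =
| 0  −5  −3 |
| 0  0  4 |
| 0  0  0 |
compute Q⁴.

[[0, 0, 0], [0, 0, 0], [0, 0, 0]]

Q is strictly triangular, hence nilpotent: Q³ = 0, so Q⁴ = 0.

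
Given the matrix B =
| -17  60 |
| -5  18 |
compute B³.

[[-113, 420], [-35, 132]]

tr B = 1 and det B = -6, so the characteristic polynomial is λ² − (1)λ + (-6) with roots -2 and 3.
Eigenvectors give P = [[4, 3], [1, 1]] with P⁻¹ = [[1, -3], [-1, 4]], and B = P·diag(-2, 3)·P⁻¹.
Then B³ = P·diag(-8, 27)·P⁻¹ = [[-32, 81], [-8, 27]] · [[1, -3], [-1, 4]] = [[-113, 420], [-35, 132]].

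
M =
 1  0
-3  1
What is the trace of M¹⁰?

M = I + N where N = [[0, 0], [-3, 0]] is strictly lower-triangular, so N² = 0.
(I + N)¹⁰ = I + 10·N = [[1, 0], [-30, 1]].

2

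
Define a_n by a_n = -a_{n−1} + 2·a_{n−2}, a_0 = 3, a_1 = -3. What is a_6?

129

With companion matrix A = [[-1, 2], [1, 0]], [a_n, a_{n−1}]ᵀ = A·[a_{n−1}, a_{n−2}]ᵀ, so [a_6, a_5]ᵀ = A⁵·[a_1, a_0]ᵀ.
A⁵ = [[-21, 22], [11, -10]], giving [a_6, a_5]ᵀ = [[129], [-63]].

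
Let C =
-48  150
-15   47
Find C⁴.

[[666, -1950], [195, -569]]

tr C = -1 and det C = -6, so the characteristic polynomial is λ² − (-1)λ + (-6) with roots 2 and -3.
Eigenvectors give P = [[3, 10], [1, 3]] with P⁻¹ = [[-3, 10], [1, -3]], and C = P·diag(2, -3)·P⁻¹.
Then C⁴ = P·diag(16, 81)·P⁻¹ = [[48, 810], [16, 243]] · [[-3, 10], [1, -3]] = [[666, -1950], [195, -569]].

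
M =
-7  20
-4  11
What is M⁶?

[[-2911, 7280], [-1456, 3641]]

tr M = 4 and det M = 3, so the characteristic polynomial is λ² − (4)λ + (3) with roots 1 and 3.
Eigenvectors give P = [[5, 2], [2, 1]] with P⁻¹ = [[1, -2], [-2, 5]], and M = P·diag(1, 3)·P⁻¹.
Then M⁶ = P·diag(1, 729)·P⁻¹ = [[5, 1458], [2, 729]] · [[1, -2], [-2, 5]] = [[-2911, 7280], [-1456, 3641]].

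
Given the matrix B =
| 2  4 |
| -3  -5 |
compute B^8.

tr B = -3 and det B = 2, so the characteristic polynomial is λ² − (-3)λ + (2) with roots -1 and -2.
Eigenvectors give P = [[4, -1], [-3, 1]] with P⁻¹ = [[1, 1], [3, 4]], and B = P·diag(-1, -2)·P⁻¹.
Then B^8 = P·diag(1, 256)·P⁻¹ = [[4, -256], [-3, 256]] · [[1, 1], [3, 4]] = [[-764, -1020], [765, 1021]].

[[-764, -1020], [765, 1021]]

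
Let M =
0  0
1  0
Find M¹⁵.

[[0, 0], [0, 0]]

M is strictly triangular, hence nilpotent: M² = 0, so M¹⁵ = 0.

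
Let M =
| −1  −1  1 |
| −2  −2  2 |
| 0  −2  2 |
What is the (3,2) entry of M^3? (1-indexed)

M^2 = [[3, 1, −1], [6, 2, −2], [4, 0, 0]]
M^3 = [[−5, −3, 3], [−10, −6, 6], [−4, −4, 4]]

−4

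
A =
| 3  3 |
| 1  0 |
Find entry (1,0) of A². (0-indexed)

3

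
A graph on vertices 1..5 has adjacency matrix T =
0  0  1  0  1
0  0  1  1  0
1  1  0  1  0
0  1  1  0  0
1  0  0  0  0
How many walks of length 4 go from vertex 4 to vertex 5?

The number of length-4 walks from vertex 4 to vertex 5 is entry (4,5) of T⁴, where T is the adjacency matrix.
T² = [[2, 1, 0, 1, 0], [1, 2, 1, 1, 0], [0, 1, 3, 1, 1], [1, 1, 1, 2, 0], [0, 0, 1, 0, 1]]
T³ = [[0, 1, 4, 1, 2], [1, 2, 4, 3, 1], [4, 4, 2, 4, 0], [1, 3, 4, 2, 1], [2, 1, 0, 1, 0]]
T⁴ = [[6, 5, 2, 5, 0], [5, 7, 6, 6, 1], [2, 6, 12, 6, 4], [5, 6, 6, 7, 1], [0, 1, 4, 1, 2]]

1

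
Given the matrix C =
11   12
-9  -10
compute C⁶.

[[253, 252], [-189, -188]]

tr C = 1 and det C = -2, so the characteristic polynomial is λ² − (1)λ + (-2) with roots -1 and 2.
Eigenvectors give P = [[1, 4], [-1, -3]] with P⁻¹ = [[-3, -4], [1, 1]], and C = P·diag(-1, 2)·P⁻¹.
Then C⁶ = P·diag(1, 64)·P⁻¹ = [[1, 256], [-1, -192]] · [[-3, -4], [1, 1]] = [[253, 252], [-189, -188]].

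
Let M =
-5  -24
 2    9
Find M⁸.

tr M = 4 and det M = 3, so the characteristic polynomial is λ² − (4)λ + (3) with roots 3 and 1.
Eigenvectors give P = [[3, -4], [-1, 1]] with P⁻¹ = [[-1, -4], [-1, -3]], and M = P·diag(3, 1)·P⁻¹.
Then M⁸ = P·diag(6561, 1)·P⁻¹ = [[19683, -4], [-6561, 1]] · [[-1, -4], [-1, -3]] = [[-19679, -78720], [6560, 26241]].

[[-19679, -78720], [6560, 26241]]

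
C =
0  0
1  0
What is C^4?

C is strictly triangular, hence nilpotent: C^2 = 0, so C^4 = 0.

[[0, 0], [0, 0]]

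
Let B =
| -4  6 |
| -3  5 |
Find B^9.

[[-514, 1026], [-513, 1025]]

tr B = 1 and det B = -2, so the characteristic polynomial is λ² − (1)λ + (-2) with roots -1 and 2.
Eigenvectors give P = [[2, 1], [1, 1]] with P⁻¹ = [[1, -1], [-1, 2]], and B = P·diag(-1, 2)·P⁻¹.
Then B^9 = P·diag(-1, 512)·P⁻¹ = [[-2, 512], [-1, 512]] · [[1, -1], [-1, 2]] = [[-514, 1026], [-513, 1025]].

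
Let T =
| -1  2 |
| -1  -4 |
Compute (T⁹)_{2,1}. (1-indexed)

tr T = -5 and det T = 6, so the characteristic polynomial is λ² − (-5)λ + (6) with roots -2 and -3.
Eigenvectors give P = [[2, -1], [-1, 1]] with P⁻¹ = [[1, 1], [1, 2]], and T = P·diag(-2, -3)·P⁻¹.
Then T⁹ = P·diag(-512, -19683)·P⁻¹ = [[-1024, 19683], [512, -19683]] · [[1, 1], [1, 2]] = [[18659, 38342], [-19171, -38854]].

-19171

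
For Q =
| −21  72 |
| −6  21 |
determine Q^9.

tr Q = 0 and det Q = −9, so the characteristic polynomial is λ² − (0)λ + (−9) with roots −3 and 3.
Eigenvectors give P = [[−4, 3], [−1, 1]] with P⁻¹ = [[−1, 3], [−1, 4]], and Q = P·diag(−3, 3)·P⁻¹.
Then Q^9 = P·diag(−19683, 19683)·P⁻¹ = [[78732, 59049], [19683, 19683]] · [[−1, 3], [−1, 4]] = [[−137781, 472392], [−39366, 137781]].

[[−137781, 472392], [−39366, 137781]]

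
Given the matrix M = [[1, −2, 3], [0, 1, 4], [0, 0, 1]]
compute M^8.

[[1, −16, −200], [0, 1, 32], [0, 0, 1]]

M = I + N where N = [[0, −2, 3], [0, 0, 4], [0, 0, 0]] is strictly upper-triangular, so N^3 = 0.
(I + N)^8 = I + 8·N + 28·N^2 = [[1, −16, −200], [0, 1, 32], [0, 0, 1]].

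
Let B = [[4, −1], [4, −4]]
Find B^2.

[[12, 0], [0, 12]]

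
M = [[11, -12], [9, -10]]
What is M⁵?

tr M = 1 and det M = -2, so the characteristic polynomial is λ² − (1)λ + (-2) with roots 2 and -1.
Eigenvectors give P = [[4, -1], [3, -1]] with P⁻¹ = [[1, -1], [3, -4]], and M = P·diag(2, -1)·P⁻¹.
Then M⁵ = P·diag(32, -1)·P⁻¹ = [[128, 1], [96, 1]] · [[1, -1], [3, -4]] = [[131, -132], [99, -100]].

[[131, -132], [99, -100]]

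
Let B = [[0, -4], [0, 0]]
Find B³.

B is strictly triangular, hence nilpotent: B² = 0, so B³ = 0.

[[0, 0], [0, 0]]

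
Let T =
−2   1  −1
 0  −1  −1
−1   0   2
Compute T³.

T² = [[5, −3, −1], [1, 1, −1], [0, −1, 5]]
T³ = [[−9, 8, −4], [−1, 0, −4], [−5, 1, 11]]

[[−9, 8, −4], [−1, 0, −4], [−5, 1, 11]]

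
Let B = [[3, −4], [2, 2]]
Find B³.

[[−37, −44], [22, −48]]

B² = [[1, −20], [10, −4]]
B³ = [[−37, −44], [22, −48]]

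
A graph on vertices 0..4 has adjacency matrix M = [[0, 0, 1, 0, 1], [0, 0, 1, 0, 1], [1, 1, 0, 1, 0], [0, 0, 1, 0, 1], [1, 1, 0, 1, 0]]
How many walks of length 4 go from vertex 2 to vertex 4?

The number of length-4 walks from vertex 2 to vertex 4 is entry (2,4) of M⁴, where M is the adjacency matrix.
M² = [[2, 2, 0, 2, 0], [2, 2, 0, 2, 0], [0, 0, 3, 0, 3], [2, 2, 0, 2, 0], [0, 0, 3, 0, 3]]
M³ = [[0, 0, 6, 0, 6], [0, 0, 6, 0, 6], [6, 6, 0, 6, 0], [0, 0, 6, 0, 6], [6, 6, 0, 6, 0]]
M⁴ = [[12, 12, 0, 12, 0], [12, 12, 0, 12, 0], [0, 0, 18, 0, 18], [12, 12, 0, 12, 0], [0, 0, 18, 0, 18]]

18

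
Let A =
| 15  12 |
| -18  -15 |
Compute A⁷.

[[10935, 8748], [-13122, -10935]]

tr A = 0 and det A = -9, so the characteristic polynomial is λ² − (0)λ + (-9) with roots 3 and -3.
Eigenvectors give P = [[-1, -2], [1, 3]] with P⁻¹ = [[-3, -2], [1, 1]], and A = P·diag(3, -3)·P⁻¹.
Then A⁷ = P·diag(2187, -2187)·P⁻¹ = [[-2187, 4374], [2187, -6561]] · [[-3, -2], [1, 1]] = [[10935, 8748], [-13122, -10935]].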